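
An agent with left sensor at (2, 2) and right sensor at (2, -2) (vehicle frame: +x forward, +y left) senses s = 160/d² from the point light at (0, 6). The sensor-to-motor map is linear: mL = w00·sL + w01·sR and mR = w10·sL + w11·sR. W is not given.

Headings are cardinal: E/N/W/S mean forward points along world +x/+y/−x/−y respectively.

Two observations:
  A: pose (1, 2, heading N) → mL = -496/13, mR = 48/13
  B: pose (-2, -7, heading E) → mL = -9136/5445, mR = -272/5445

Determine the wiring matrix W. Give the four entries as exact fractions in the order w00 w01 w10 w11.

-1 -1/2 1/2 -1

obs A: pose=(1,2,N) → sL=32, sR=160/13, mL=-496/13, mR=48/13
obs B: pose=(-2,-7,E) → sL=160/121, sR=32/45, mL=-9136/5445, mR=-272/5445
sensor matrix S = [[32, 160/13], [160/121, 32/45]]; det S = 458752/70785
solve [mL_A; mL_B] = S·[w00; w01] and [mR_A; mR_B] = S·[w10; w11]:
  w00 = -1, w01 = -1/2, w10 = 1/2, w11 = -1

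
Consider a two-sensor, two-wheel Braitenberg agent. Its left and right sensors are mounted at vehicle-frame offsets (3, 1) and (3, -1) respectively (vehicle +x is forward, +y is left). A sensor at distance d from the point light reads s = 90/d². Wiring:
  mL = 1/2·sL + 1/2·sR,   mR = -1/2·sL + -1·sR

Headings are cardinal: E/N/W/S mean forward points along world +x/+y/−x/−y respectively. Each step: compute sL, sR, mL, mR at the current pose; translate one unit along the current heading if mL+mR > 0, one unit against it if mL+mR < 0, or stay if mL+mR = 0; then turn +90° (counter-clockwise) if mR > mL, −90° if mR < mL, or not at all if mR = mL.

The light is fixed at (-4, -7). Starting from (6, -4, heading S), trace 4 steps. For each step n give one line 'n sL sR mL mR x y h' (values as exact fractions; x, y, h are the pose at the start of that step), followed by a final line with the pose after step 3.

0 90/121 10/9 1010/1089 -1615/1089 6 -4 S
1 45/29 45/37 1485/1073 -4275/2146 6 -3 W
2 90/149 90/193 15390/28757 -22095/28757 7 -3 N
3 45/106 9/20 927/2120 -351/530 7 -4 E
final 6 -4 S

n=0: pose=(6,-4,S); sL=90/121, sR=10/9; mL=1010/1089, mR=-1615/1089; mL+mR=-5/9 → advance -1; mR−mL=-875/363 → turn -1·90°
n=1: pose=(6,-3,W); sL=45/29, sR=45/37; mL=1485/1073, mR=-4275/2146; mL+mR=-45/74 → advance -1; mR−mL=-7245/2146 → turn -1·90°
n=2: pose=(7,-3,N); sL=90/149, sR=90/193; mL=15390/28757, mR=-22095/28757; mL+mR=-45/193 → advance -1; mR−mL=-37485/28757 → turn -1·90°
n=3: pose=(7,-4,E); sL=45/106, sR=9/20; mL=927/2120, mR=-351/530; mL+mR=-9/40 → advance -1; mR−mL=-2331/2120 → turn -1·90°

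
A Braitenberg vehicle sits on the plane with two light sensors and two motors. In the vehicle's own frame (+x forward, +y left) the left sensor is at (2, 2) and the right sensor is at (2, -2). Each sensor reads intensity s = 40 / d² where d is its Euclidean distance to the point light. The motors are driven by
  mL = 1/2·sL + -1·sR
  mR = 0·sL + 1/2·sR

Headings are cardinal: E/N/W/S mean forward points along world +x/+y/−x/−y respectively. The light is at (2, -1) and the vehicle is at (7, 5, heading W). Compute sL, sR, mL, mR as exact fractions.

8/5 40/73 92/365 20/73

left sensor world pos  = (5, 3); dL² = 25
right sensor world pos = (5, 7); dR² = 73
sL = 40/25 = 8/5
sR = 40/73 = 40/73
mL = 1/2·sL + -1·sR = 92/365
mR = 0·sL + 1/2·sR = 20/73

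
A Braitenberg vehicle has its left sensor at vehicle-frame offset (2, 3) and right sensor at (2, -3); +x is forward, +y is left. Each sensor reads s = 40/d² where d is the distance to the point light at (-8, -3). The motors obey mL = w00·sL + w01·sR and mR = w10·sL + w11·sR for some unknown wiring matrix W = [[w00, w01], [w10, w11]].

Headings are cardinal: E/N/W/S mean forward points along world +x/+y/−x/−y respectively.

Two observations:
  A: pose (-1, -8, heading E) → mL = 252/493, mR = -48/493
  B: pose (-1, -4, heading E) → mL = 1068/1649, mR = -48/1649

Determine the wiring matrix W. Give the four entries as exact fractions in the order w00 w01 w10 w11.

obs A: pose=(-1,-8,E) → sL=8/17, sR=8/29, mL=252/493, mR=-48/493
obs B: pose=(-1,-4,E) → sL=8/17, sR=40/97, mL=1068/1649, mR=-48/1649
sensor matrix S = [[8/17, 8/29], [8/17, 40/97]]; det S = 3072/47821
solve [mL_A; mL_B] = S·[w00; w01] and [mR_A; mR_B] = S·[w10; w11]:
  w00 = 1/2, w01 = 1, w10 = -1/2, w11 = 1/2

1/2 1 -1/2 1/2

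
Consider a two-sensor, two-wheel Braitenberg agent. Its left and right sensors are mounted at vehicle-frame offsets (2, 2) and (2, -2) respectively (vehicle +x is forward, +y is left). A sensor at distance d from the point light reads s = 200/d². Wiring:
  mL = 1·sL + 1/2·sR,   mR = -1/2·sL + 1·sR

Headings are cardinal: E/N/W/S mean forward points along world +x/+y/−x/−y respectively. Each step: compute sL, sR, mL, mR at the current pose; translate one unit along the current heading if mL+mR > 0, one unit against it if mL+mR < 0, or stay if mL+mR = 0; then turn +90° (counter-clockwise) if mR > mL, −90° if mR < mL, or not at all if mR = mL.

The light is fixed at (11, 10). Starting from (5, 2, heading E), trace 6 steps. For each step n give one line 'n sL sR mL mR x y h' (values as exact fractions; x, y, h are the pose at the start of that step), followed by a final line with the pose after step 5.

n=0: pose=(5,2,E); sL=50/13, sR=50/29; mL=1775/377, mR=-75/377; mL+mR=1700/377 → advance +1; mR−mL=-1850/377 → turn -1·90°
n=1: pose=(6,2,S); sL=200/109, sR=200/149; mL=40700/16241, mR=6900/16241; mL+mR=47600/16241 → advance +1; mR−mL=-33800/16241 → turn -1·90°
n=2: pose=(6,1,W); sL=20/17, sR=100/49; mL=1830/833, mR=1210/833; mL+mR=3040/833 → advance +1; mR−mL=-620/833 → turn -1·90°
n=3: pose=(5,1,N); sL=200/113, sR=40/13; mL=4860/1469, mR=3220/1469; mL+mR=8080/1469 → advance +1; mR−mL=-1640/1469 → turn -1·90°
n=4: pose=(5,2,E); sL=50/13, sR=50/29; mL=1775/377, mR=-75/377; mL+mR=1700/377 → advance +1; mR−mL=-1850/377 → turn -1·90°
n=5: pose=(6,2,S); sL=200/109, sR=200/149; mL=40700/16241, mR=6900/16241; mL+mR=47600/16241 → advance +1; mR−mL=-33800/16241 → turn -1·90°

0 50/13 50/29 1775/377 -75/377 5 2 E
1 200/109 200/149 40700/16241 6900/16241 6 2 S
2 20/17 100/49 1830/833 1210/833 6 1 W
3 200/113 40/13 4860/1469 3220/1469 5 1 N
4 50/13 50/29 1775/377 -75/377 5 2 E
5 200/109 200/149 40700/16241 6900/16241 6 2 S
final 6 1 W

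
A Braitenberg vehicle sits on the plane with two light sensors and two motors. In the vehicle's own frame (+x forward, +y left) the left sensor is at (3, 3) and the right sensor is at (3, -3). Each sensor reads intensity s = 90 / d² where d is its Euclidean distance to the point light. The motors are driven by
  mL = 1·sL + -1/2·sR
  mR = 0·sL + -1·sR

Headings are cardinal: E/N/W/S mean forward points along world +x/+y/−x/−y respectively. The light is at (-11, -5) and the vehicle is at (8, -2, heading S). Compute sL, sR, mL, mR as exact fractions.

left sensor world pos  = (11, -5); dL² = 484
right sensor world pos = (5, -5); dR² = 256
sL = 90/484 = 45/242
sR = 90/256 = 45/128
mL = 1·sL + -1/2·sR = 315/30976
mR = 0·sL + -1·sR = -45/128

45/242 45/128 315/30976 -45/128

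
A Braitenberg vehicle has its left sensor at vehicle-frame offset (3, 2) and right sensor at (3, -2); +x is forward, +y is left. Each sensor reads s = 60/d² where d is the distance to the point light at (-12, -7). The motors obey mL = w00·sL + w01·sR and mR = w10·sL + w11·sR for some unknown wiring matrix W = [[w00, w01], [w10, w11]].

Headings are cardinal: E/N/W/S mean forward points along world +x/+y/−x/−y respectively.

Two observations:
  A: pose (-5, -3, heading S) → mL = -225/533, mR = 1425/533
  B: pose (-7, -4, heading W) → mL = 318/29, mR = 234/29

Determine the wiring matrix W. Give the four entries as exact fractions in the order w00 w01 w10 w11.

1 -1/2 1/2 1

obs A: pose=(-5,-3,S) → sL=30/41, sR=30/13, mL=-225/533, mR=1425/533
obs B: pose=(-7,-4,W) → sL=12, sR=60/29, mL=318/29, mR=234/29
sensor matrix S = [[30/41, 30/13], [12, 60/29]]; det S = -404640/15457
solve [mL_A; mL_B] = S·[w00; w01] and [mR_A; mR_B] = S·[w10; w11]:
  w00 = 1, w01 = -1/2, w10 = 1/2, w11 = 1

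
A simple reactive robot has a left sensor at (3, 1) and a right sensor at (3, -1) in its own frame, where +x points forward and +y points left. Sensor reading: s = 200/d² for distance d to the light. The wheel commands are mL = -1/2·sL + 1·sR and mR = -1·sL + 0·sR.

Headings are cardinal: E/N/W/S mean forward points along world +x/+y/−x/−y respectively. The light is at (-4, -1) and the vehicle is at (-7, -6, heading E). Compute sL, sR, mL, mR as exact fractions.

25/2 50/9 -25/36 -25/2

left sensor world pos  = (-4, -5); dL² = 16
right sensor world pos = (-4, -7); dR² = 36
sL = 200/16 = 25/2
sR = 200/36 = 50/9
mL = -1/2·sL + 1·sR = -25/36
mR = -1·sL + 0·sR = -25/2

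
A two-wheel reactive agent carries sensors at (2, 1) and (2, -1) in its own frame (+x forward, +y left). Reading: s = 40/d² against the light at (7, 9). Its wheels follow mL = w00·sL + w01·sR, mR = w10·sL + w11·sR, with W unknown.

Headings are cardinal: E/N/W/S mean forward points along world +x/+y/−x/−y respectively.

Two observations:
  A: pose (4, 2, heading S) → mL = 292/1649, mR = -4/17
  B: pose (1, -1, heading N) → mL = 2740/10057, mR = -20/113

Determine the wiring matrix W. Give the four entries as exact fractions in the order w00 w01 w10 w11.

obs A: pose=(4,2,S) → sL=8/17, sR=40/97, mL=292/1649, mR=-4/17
obs B: pose=(1,-1,N) → sL=40/113, sR=40/89, mL=2740/10057, mR=-20/113
sensor matrix S = [[8/17, 40/97], [40/113, 40/89]]; det S = 1086720/16583993
solve [mL_A; mL_B] = S·[w00; w01] and [mR_A; mR_B] = S·[w10; w11]:
  w00 = -1/2, w01 = 1, w10 = -1/2, w11 = 0

-1/2 1 -1/2 0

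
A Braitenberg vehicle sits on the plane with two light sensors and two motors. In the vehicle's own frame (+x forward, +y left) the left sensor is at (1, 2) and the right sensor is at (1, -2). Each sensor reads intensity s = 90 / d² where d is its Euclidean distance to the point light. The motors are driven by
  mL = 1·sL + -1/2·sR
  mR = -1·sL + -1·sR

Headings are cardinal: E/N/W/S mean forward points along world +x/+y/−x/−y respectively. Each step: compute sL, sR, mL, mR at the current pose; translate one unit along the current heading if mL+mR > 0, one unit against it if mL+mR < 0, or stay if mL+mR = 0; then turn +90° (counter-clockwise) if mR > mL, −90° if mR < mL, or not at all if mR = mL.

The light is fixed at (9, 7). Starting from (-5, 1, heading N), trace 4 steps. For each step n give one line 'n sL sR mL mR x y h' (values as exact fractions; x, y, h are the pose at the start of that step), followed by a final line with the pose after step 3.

n=0: pose=(-5,1,N); sL=90/281, sR=90/169; mL=2565/47489, mR=-40500/47489; mL+mR=-135/169 → advance -1; mR−mL=-43065/47489 → turn -1·90°
n=1: pose=(-5,0,E); sL=45/97, sR=9/25; mL=1377/4850, mR=-1998/2425; mL+mR=-27/50 → advance -1; mR−mL=-5373/4850 → turn -1·90°
n=2: pose=(-6,0,S); sL=90/233, sR=90/353; mL=21285/82249, mR=-52740/82249; mL+mR=-135/353 → advance -1; mR−mL=-74025/82249 → turn -1·90°
n=3: pose=(-6,1,W); sL=9/32, sR=45/136; mL=63/544, mR=-333/544; mL+mR=-135/272 → advance -1; mR−mL=-99/136 → turn -1·90°

0 90/281 90/169 2565/47489 -40500/47489 -5 1 N
1 45/97 9/25 1377/4850 -1998/2425 -5 0 E
2 90/233 90/353 21285/82249 -52740/82249 -6 0 S
3 9/32 45/136 63/544 -333/544 -6 1 W
final -5 1 N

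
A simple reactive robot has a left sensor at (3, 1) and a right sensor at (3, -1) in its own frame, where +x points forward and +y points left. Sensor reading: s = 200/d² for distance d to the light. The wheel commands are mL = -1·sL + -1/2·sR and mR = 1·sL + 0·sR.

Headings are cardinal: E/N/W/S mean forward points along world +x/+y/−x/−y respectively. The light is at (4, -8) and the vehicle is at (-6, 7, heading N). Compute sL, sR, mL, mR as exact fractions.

left sensor world pos  = (-7, 10); dL² = 445
right sensor world pos = (-5, 10); dR² = 405
sL = 200/445 = 40/89
sR = 200/405 = 40/81
mL = -1·sL + -1/2·sR = -5020/7209
mR = 1·sL + 0·sR = 40/89

40/89 40/81 -5020/7209 40/89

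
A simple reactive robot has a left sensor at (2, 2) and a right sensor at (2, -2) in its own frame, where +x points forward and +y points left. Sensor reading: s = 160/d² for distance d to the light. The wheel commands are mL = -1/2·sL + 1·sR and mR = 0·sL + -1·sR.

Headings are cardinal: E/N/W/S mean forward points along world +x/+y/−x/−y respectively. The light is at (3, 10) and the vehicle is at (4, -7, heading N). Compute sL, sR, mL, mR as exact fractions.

left sensor world pos  = (2, -5); dL² = 226
right sensor world pos = (6, -5); dR² = 234
sL = 160/226 = 80/113
sR = 160/234 = 80/117
mL = -1/2·sL + 1·sR = 4360/13221
mR = 0·sL + -1·sR = -80/117

80/113 80/117 4360/13221 -80/117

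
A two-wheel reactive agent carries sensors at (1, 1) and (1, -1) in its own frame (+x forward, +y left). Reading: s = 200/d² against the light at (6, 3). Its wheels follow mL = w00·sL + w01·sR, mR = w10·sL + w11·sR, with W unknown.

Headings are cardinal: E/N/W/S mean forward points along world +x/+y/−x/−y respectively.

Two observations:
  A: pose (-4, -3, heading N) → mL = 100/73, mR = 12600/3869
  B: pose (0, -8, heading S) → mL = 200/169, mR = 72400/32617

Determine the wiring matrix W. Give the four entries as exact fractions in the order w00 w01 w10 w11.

obs A: pose=(-4,-3,N) → sL=100/73, sR=100/53, mL=100/73, mR=12600/3869
obs B: pose=(0,-8,S) → sL=200/169, sR=200/193, mL=200/169, mR=72400/32617
sensor matrix S = [[100/73, 100/53], [200/169, 200/193]]; det S = -102640000/126195173
solve [mL_A; mL_B] = S·[w00; w01] and [mR_A; mR_B] = S·[w10; w11]:
  w00 = 1, w01 = 0, w10 = 1, w11 = 1

1 0 1 1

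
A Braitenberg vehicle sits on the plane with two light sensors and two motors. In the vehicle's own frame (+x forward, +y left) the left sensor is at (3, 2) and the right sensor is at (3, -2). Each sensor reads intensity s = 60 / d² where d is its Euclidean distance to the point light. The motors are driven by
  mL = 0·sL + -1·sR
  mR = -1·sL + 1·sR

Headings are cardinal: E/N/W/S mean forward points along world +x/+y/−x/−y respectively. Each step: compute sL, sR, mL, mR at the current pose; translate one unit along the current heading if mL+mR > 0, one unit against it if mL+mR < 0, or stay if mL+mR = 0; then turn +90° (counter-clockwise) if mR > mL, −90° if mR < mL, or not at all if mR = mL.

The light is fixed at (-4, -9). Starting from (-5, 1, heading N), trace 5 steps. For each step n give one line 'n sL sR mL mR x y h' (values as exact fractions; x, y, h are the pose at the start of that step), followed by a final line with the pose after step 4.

0 30/89 6/17 -6/17 24/1513 -5 1 N
1 12/13 60/137 -60/137 -864/1781 -5 0 W
2 15/37 15/37 -15/37 0 -4 0 N
3 4/3 60/109 -60/109 -256/327 -4 -1 W
4 30/61 6/13 -6/13 -24/793 -3 -1 N
final -3 -2 W

n=0: pose=(-5,1,N); sL=30/89, sR=6/17; mL=-6/17, mR=24/1513; mL+mR=-30/89 → advance -1; mR−mL=558/1513 → turn +1·90°
n=1: pose=(-5,0,W); sL=12/13, sR=60/137; mL=-60/137, mR=-864/1781; mL+mR=-12/13 → advance -1; mR−mL=-84/1781 → turn -1·90°
n=2: pose=(-4,0,N); sL=15/37, sR=15/37; mL=-15/37, mR=0; mL+mR=-15/37 → advance -1; mR−mL=15/37 → turn +1·90°
n=3: pose=(-4,-1,W); sL=4/3, sR=60/109; mL=-60/109, mR=-256/327; mL+mR=-4/3 → advance -1; mR−mL=-76/327 → turn -1·90°
n=4: pose=(-3,-1,N); sL=30/61, sR=6/13; mL=-6/13, mR=-24/793; mL+mR=-30/61 → advance -1; mR−mL=342/793 → turn +1·90°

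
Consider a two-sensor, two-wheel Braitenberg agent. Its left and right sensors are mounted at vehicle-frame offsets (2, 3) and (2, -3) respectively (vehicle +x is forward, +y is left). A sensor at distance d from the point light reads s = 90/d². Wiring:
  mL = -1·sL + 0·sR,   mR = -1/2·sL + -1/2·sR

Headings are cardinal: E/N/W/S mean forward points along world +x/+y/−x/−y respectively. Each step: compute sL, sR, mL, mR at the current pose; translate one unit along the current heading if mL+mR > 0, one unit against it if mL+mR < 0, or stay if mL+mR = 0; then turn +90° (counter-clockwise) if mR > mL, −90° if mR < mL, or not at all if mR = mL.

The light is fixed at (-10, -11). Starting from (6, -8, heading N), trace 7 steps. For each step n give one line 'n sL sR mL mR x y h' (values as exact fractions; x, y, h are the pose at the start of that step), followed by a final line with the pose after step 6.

n=0: pose=(6,-8,N); sL=45/97, sR=45/193; mL=-45/97, mR=-6525/18721; mL+mR=-15210/18721 → advance -1; mR−mL=2160/18721 → turn +1·90°
n=1: pose=(6,-9,W); sL=90/197, sR=90/221; mL=-90/197, mR=-18810/43537; mL+mR=-38700/43537 → advance -1; mR−mL=1080/43537 → turn +1·90°
n=2: pose=(7,-9,S); sL=9/40, sR=45/98; mL=-9/40, mR=-1341/3920; mL+mR=-2223/3920 → advance -1; mR−mL=-459/3920 → turn -1·90°
n=3: pose=(7,-8,W); sL=2/5, sR=10/29; mL=-2/5, mR=-54/145; mL+mR=-112/145 → advance -1; mR−mL=4/145 → turn +1·90°
n=4: pose=(8,-8,S); sL=45/221, sR=45/113; mL=-45/221, mR=-7515/24973; mL+mR=-12600/24973 → advance -1; mR−mL=-2430/24973 → turn -1·90°
n=5: pose=(8,-7,W); sL=90/257, sR=18/61; mL=-90/257, mR=-5058/15677; mL+mR=-10548/15677 → advance -1; mR−mL=432/15677 → turn +1·90°
n=6: pose=(9,-7,S); sL=45/244, sR=9/26; mL=-45/244, mR=-1683/6344; mL+mR=-2853/6344 → advance -1; mR−mL=-513/6344 → turn -1·90°

0 45/97 45/193 -45/97 -6525/18721 6 -8 N
1 90/197 90/221 -90/197 -18810/43537 6 -9 W
2 9/40 45/98 -9/40 -1341/3920 7 -9 S
3 2/5 10/29 -2/5 -54/145 7 -8 W
4 45/221 45/113 -45/221 -7515/24973 8 -8 S
5 90/257 18/61 -90/257 -5058/15677 8 -7 W
6 45/244 9/26 -45/244 -1683/6344 9 -7 S
final 9 -6 W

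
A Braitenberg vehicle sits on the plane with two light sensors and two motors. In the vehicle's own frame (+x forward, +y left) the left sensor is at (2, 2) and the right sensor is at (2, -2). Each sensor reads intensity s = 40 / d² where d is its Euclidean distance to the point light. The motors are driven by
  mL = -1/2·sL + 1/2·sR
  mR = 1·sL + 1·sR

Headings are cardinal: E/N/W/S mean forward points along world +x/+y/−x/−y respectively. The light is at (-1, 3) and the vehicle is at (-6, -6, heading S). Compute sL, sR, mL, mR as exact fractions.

4/13 4/17 -8/221 120/221

left sensor world pos  = (-4, -8); dL² = 130
right sensor world pos = (-8, -8); dR² = 170
sL = 40/130 = 4/13
sR = 40/170 = 4/17
mL = -1/2·sL + 1/2·sR = -8/221
mR = 1·sL + 1·sR = 120/221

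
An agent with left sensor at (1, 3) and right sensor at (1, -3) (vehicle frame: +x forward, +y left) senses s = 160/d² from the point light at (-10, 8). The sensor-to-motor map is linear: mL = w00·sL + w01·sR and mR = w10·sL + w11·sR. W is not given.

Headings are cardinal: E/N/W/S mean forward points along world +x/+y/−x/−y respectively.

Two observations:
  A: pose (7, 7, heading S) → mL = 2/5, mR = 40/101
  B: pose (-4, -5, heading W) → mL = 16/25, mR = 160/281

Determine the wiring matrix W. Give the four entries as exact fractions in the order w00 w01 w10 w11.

obs A: pose=(7,7,S) → sL=40/101, sR=4/5, mL=2/5, mR=40/101
obs B: pose=(-4,-5,W) → sL=160/281, sR=32/25, mL=16/25, mR=160/281
sensor matrix S = [[40/101, 4/5], [160/281, 32/25]]; det S = 7296/141905
solve [mL_A; mL_B] = S·[w00; w01] and [mR_A; mR_B] = S·[w10; w11]:
  w00 = 0, w01 = 1/2, w10 = 1, w11 = 0

0 1/2 1 0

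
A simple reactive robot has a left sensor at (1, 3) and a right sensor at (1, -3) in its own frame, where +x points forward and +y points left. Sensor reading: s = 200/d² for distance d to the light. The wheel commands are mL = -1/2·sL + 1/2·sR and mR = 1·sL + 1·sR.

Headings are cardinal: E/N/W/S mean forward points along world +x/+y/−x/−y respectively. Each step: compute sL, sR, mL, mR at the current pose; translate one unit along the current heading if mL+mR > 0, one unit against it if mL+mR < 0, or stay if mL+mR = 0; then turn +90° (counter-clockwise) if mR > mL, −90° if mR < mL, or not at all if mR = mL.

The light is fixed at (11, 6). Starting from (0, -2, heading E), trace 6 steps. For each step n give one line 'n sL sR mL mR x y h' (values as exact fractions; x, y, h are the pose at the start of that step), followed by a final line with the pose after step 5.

n=0: pose=(0,-2,E); sL=8/5, sR=200/221; mL=-384/1105, mR=2768/1105; mL+mR=2384/1105 → advance +1; mR−mL=3152/1105 → turn +1·90°
n=1: pose=(1,-2,N); sL=100/109, sR=100/49; mL=3000/5341, mR=15800/5341; mL+mR=18800/5341 → advance +1; mR−mL=12800/5341 → turn +1·90°
n=2: pose=(1,-1,W); sL=200/221, sR=200/137; mL=8400/30277, mR=71600/30277; mL+mR=80000/30277 → advance +1; mR−mL=63200/30277 → turn +1·90°
n=3: pose=(0,-1,S); sL=25/16, sR=10/13; mL=-165/416, mR=485/208; mL+mR=805/416 → advance +1; mR−mL=1135/416 → turn +1·90°
n=4: pose=(0,-2,E); sL=8/5, sR=200/221; mL=-384/1105, mR=2768/1105; mL+mR=2384/1105 → advance +1; mR−mL=3152/1105 → turn +1·90°
n=5: pose=(1,-2,N); sL=100/109, sR=100/49; mL=3000/5341, mR=15800/5341; mL+mR=18800/5341 → advance +1; mR−mL=12800/5341 → turn +1·90°

0 8/5 200/221 -384/1105 2768/1105 0 -2 E
1 100/109 100/49 3000/5341 15800/5341 1 -2 N
2 200/221 200/137 8400/30277 71600/30277 1 -1 W
3 25/16 10/13 -165/416 485/208 0 -1 S
4 8/5 200/221 -384/1105 2768/1105 0 -2 E
5 100/109 100/49 3000/5341 15800/5341 1 -2 N
final 1 -1 W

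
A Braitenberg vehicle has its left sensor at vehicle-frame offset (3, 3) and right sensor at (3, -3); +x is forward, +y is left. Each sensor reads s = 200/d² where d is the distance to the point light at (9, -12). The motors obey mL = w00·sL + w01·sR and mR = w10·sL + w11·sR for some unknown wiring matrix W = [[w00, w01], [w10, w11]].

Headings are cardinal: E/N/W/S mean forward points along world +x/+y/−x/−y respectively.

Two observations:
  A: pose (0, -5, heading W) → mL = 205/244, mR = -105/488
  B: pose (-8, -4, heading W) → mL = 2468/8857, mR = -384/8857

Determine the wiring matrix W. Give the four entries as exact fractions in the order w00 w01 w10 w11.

1 -1/2 -1/2 1/2

obs A: pose=(0,-5,W) → sL=5/4, sR=50/61, mL=205/244, mR=-105/488
obs B: pose=(-8,-4,W) → sL=8/17, sR=200/521, mL=2468/8857, mR=-384/8857
sensor matrix S = [[5/4, 50/61], [8/17, 200/521]]; det S = 50850/540277
solve [mL_A; mL_B] = S·[w00; w01] and [mR_A; mR_B] = S·[w10; w11]:
  w00 = 1, w01 = -1/2, w10 = -1/2, w11 = 1/2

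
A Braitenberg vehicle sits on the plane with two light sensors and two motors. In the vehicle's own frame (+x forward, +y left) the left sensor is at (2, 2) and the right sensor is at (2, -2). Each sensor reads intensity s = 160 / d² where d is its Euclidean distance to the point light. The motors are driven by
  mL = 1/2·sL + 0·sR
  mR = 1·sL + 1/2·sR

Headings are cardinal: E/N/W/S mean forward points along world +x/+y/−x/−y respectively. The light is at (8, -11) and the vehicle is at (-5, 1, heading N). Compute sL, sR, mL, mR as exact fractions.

left sensor world pos  = (-7, 3); dL² = 421
right sensor world pos = (-3, 3); dR² = 317
sL = 160/421 = 160/421
sR = 160/317 = 160/317
mL = 1/2·sL + 0·sR = 80/421
mR = 1·sL + 1/2·sR = 84400/133457

160/421 160/317 80/421 84400/133457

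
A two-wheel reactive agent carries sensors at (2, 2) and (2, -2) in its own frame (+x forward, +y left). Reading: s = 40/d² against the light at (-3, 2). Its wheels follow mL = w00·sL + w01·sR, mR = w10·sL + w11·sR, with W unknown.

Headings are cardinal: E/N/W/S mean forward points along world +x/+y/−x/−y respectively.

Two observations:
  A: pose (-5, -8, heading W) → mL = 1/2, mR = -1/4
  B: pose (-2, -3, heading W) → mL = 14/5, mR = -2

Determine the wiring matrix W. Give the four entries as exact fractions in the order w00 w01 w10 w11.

obs A: pose=(-5,-8,W) → sL=1/4, sR=1/2, mL=1/2, mR=-1/4
obs B: pose=(-2,-3,W) → sL=4/5, sR=4, mL=14/5, mR=-2
sensor matrix S = [[1/4, 1/2], [4/5, 4]]; det S = 3/5
solve [mL_A; mL_B] = S·[w00; w01] and [mR_A; mR_B] = S·[w10; w11]:
  w00 = 1, w01 = 1/2, w10 = 0, w11 = -1/2

1 1/2 0 -1/2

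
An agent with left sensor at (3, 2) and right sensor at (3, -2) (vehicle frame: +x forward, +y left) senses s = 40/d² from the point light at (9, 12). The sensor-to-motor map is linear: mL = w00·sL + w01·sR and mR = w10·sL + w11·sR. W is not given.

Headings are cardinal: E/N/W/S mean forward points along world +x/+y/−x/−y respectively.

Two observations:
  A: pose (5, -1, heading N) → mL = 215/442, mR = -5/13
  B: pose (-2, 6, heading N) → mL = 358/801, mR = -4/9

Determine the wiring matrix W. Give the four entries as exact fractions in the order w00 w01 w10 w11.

obs A: pose=(5,-1,N) → sL=5/17, sR=5/13, mL=215/442, mR=-5/13
obs B: pose=(-2,6,N) → sL=20/89, sR=4/9, mL=358/801, mR=-4/9
sensor matrix S = [[5/17, 5/13], [20/89, 4/9]]; det S = 7840/177021
solve [mL_A; mL_B] = S·[w00; w01] and [mR_A; mR_B] = S·[w10; w11]:
  w00 = 1, w01 = 1/2, w10 = 0, w11 = -1

1 1/2 0 -1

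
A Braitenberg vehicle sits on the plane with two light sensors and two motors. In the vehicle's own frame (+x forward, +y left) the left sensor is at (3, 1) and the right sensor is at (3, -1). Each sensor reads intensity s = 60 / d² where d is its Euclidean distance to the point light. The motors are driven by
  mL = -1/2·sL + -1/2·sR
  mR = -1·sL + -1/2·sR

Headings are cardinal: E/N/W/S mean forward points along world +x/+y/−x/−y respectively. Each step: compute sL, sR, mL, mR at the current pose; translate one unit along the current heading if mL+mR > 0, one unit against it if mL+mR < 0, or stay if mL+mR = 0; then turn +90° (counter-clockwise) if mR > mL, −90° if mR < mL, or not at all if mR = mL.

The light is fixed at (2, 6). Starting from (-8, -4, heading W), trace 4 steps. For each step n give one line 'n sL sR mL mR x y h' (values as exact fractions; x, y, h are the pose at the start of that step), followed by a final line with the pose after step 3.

n=0: pose=(-8,-4,W); sL=6/29, sR=6/25; mL=-162/725, mR=-237/725; mL+mR=-399/725 → advance -1; mR−mL=-3/29 → turn -1·90°
n=1: pose=(-7,-4,N); sL=60/149, sR=60/113; mL=-7860/16837, mR=-11250/16837; mL+mR=-19110/16837 → advance -1; mR−mL=-30/149 → turn -1·90°
n=2: pose=(-7,-5,E); sL=15/34, sR=1/3; mL=-79/204, mR=-31/51; mL+mR=-203/204 → advance -1; mR−mL=-15/68 → turn -1·90°
n=3: pose=(-8,-5,S); sL=60/277, sR=60/317; mL=-17820/87809, mR=-27330/87809; mL+mR=-45150/87809 → advance -1; mR−mL=-30/277 → turn -1·90°

0 6/29 6/25 -162/725 -237/725 -8 -4 W
1 60/149 60/113 -7860/16837 -11250/16837 -7 -4 N
2 15/34 1/3 -79/204 -31/51 -7 -5 E
3 60/277 60/317 -17820/87809 -27330/87809 -8 -5 S
final -8 -4 W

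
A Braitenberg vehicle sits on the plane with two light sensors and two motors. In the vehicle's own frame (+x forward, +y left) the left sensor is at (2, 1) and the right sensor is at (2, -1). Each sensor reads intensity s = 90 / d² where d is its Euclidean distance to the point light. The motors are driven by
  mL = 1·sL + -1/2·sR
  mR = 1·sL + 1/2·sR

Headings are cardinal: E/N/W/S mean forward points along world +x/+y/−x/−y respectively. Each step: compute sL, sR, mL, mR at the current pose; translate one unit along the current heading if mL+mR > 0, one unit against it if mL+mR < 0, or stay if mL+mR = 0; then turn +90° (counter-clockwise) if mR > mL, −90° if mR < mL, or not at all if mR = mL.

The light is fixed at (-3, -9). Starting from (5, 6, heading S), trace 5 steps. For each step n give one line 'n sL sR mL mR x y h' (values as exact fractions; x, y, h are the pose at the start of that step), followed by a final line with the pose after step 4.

0 9/25 45/109 837/5450 3087/5450 5 6 S
1 18/65 90/269 1917/17485 7767/17485 5 5 E
2 9/32 45/178 441/2848 1161/2848 6 5 N
3 18/49 18/61 657/2989 1539/2989 6 6 W
4 9/25 45/109 837/5450 3087/5450 5 6 S
final 5 5 E

n=0: pose=(5,6,S); sL=9/25, sR=45/109; mL=837/5450, mR=3087/5450; mL+mR=18/25 → advance +1; mR−mL=45/109 → turn +1·90°
n=1: pose=(5,5,E); sL=18/65, sR=90/269; mL=1917/17485, mR=7767/17485; mL+mR=36/65 → advance +1; mR−mL=90/269 → turn +1·90°
n=2: pose=(6,5,N); sL=9/32, sR=45/178; mL=441/2848, mR=1161/2848; mL+mR=9/16 → advance +1; mR−mL=45/178 → turn +1·90°
n=3: pose=(6,6,W); sL=18/49, sR=18/61; mL=657/2989, mR=1539/2989; mL+mR=36/49 → advance +1; mR−mL=18/61 → turn +1·90°
n=4: pose=(5,6,S); sL=9/25, sR=45/109; mL=837/5450, mR=3087/5450; mL+mR=18/25 → advance +1; mR−mL=45/109 → turn +1·90°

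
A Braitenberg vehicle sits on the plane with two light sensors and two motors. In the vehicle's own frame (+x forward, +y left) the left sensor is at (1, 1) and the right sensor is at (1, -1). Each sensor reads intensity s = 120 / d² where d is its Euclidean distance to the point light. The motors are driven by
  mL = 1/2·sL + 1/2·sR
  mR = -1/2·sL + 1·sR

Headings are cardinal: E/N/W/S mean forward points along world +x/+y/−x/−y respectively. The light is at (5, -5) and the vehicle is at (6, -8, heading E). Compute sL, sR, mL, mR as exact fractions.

left sensor world pos  = (7, -7); dL² = 8
right sensor world pos = (7, -9); dR² = 20
sL = 120/8 = 15
sR = 120/20 = 6
mL = 1/2·sL + 1/2·sR = 21/2
mR = -1/2·sL + 1·sR = -3/2

15 6 21/2 -3/2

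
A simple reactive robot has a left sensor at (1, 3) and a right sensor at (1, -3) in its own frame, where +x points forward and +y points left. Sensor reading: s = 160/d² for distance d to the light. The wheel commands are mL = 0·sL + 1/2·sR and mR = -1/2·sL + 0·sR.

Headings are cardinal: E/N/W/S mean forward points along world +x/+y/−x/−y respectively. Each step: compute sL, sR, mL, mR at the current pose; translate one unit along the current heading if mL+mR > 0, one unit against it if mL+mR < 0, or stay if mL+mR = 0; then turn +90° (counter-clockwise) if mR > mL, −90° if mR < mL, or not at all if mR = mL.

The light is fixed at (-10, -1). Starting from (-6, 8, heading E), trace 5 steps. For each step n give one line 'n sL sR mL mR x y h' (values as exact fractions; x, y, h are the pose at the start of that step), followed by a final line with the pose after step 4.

0 160/169 160/61 80/61 -80/169 -6 8 E
1 5/4 40/17 20/17 -5/8 -5 8 S
2 160/41 160/137 80/137 -80/41 -5 7 W
3 16/9 80/81 40/81 -8/9 -4 7 N
4 160/149 32/13 16/13 -80/149 -4 6 E
final -3 6 S

n=0: pose=(-6,8,E); sL=160/169, sR=160/61; mL=80/61, mR=-80/169; mL+mR=8640/10309 → advance +1; mR−mL=-18400/10309 → turn -1·90°
n=1: pose=(-5,8,S); sL=5/4, sR=40/17; mL=20/17, mR=-5/8; mL+mR=75/136 → advance +1; mR−mL=-245/136 → turn -1·90°
n=2: pose=(-5,7,W); sL=160/41, sR=160/137; mL=80/137, mR=-80/41; mL+mR=-7680/5617 → advance -1; mR−mL=-14240/5617 → turn -1·90°
n=3: pose=(-4,7,N); sL=16/9, sR=80/81; mL=40/81, mR=-8/9; mL+mR=-32/81 → advance -1; mR−mL=-112/81 → turn -1·90°
n=4: pose=(-4,6,E); sL=160/149, sR=32/13; mL=16/13, mR=-80/149; mL+mR=1344/1937 → advance +1; mR−mL=-3424/1937 → turn -1·90°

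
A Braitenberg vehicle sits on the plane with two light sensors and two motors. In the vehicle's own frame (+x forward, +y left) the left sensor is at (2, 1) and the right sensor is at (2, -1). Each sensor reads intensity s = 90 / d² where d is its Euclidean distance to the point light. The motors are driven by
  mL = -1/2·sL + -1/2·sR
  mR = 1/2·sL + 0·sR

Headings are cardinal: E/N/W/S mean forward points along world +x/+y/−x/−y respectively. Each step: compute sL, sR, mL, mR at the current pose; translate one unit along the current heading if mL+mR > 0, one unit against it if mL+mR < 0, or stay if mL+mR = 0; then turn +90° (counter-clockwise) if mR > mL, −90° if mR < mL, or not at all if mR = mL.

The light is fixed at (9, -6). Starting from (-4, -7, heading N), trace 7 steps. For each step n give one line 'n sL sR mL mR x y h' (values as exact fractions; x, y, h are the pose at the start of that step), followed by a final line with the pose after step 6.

0 90/197 18/29 -3078/5713 45/197 -4 -7 N
1 5/13 45/113 -575/1469 5/26 -4 -8 W
2 90/137 18/37 -2898/5069 45/137 -3 -8 S
3 9/10 45/52 -459/520 9/20 -3 -7 E
4 90/197 18/29 -3078/5713 45/197 -4 -7 N
5 5/13 45/113 -575/1469 5/26 -4 -8 W
6 90/137 18/37 -2898/5069 45/137 -3 -8 S
final -3 -7 E

n=0: pose=(-4,-7,N); sL=90/197, sR=18/29; mL=-3078/5713, mR=45/197; mL+mR=-9/29 → advance -1; mR−mL=4383/5713 → turn +1·90°
n=1: pose=(-4,-8,W); sL=5/13, sR=45/113; mL=-575/1469, mR=5/26; mL+mR=-45/226 → advance -1; mR−mL=1715/2938 → turn +1·90°
n=2: pose=(-3,-8,S); sL=90/137, sR=18/37; mL=-2898/5069, mR=45/137; mL+mR=-9/37 → advance -1; mR−mL=4563/5069 → turn +1·90°
n=3: pose=(-3,-7,E); sL=9/10, sR=45/52; mL=-459/520, mR=9/20; mL+mR=-45/104 → advance -1; mR−mL=693/520 → turn +1·90°
n=4: pose=(-4,-7,N); sL=90/197, sR=18/29; mL=-3078/5713, mR=45/197; mL+mR=-9/29 → advance -1; mR−mL=4383/5713 → turn +1·90°
n=5: pose=(-4,-8,W); sL=5/13, sR=45/113; mL=-575/1469, mR=5/26; mL+mR=-45/226 → advance -1; mR−mL=1715/2938 → turn +1·90°
n=6: pose=(-3,-8,S); sL=90/137, sR=18/37; mL=-2898/5069, mR=45/137; mL+mR=-9/37 → advance -1; mR−mL=4563/5069 → turn +1·90°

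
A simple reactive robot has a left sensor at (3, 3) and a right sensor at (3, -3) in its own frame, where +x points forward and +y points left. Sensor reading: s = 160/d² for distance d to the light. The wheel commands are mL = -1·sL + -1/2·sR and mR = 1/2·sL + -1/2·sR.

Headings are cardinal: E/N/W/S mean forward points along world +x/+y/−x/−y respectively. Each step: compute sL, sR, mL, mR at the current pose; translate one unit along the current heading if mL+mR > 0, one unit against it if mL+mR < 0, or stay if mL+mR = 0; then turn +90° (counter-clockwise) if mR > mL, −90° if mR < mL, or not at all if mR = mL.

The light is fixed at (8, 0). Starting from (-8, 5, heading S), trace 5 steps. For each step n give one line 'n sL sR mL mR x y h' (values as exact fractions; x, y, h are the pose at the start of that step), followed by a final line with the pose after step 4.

0 160/173 32/73 -14448/12629 3072/12629 -8 5 S
1 16/25 80/89 -2424/2225 -288/2225 -8 6 E
2 160/481 160/277 -82800/133237 -16320/133237 -9 6 N
3 40/101 10/29 -1665/2929 75/2929 -9 5 W
4 160/173 32/73 -14448/12629 3072/12629 -8 5 S
final -8 6 E

n=0: pose=(-8,5,S); sL=160/173, sR=32/73; mL=-14448/12629, mR=3072/12629; mL+mR=-11376/12629 → advance -1; mR−mL=240/173 → turn +1·90°
n=1: pose=(-8,6,E); sL=16/25, sR=80/89; mL=-2424/2225, mR=-288/2225; mL+mR=-2712/2225 → advance -1; mR−mL=24/25 → turn +1·90°
n=2: pose=(-9,6,N); sL=160/481, sR=160/277; mL=-82800/133237, mR=-16320/133237; mL+mR=-99120/133237 → advance -1; mR−mL=240/481 → turn +1·90°
n=3: pose=(-9,5,W); sL=40/101, sR=10/29; mL=-1665/2929, mR=75/2929; mL+mR=-1590/2929 → advance -1; mR−mL=60/101 → turn +1·90°
n=4: pose=(-8,5,S); sL=160/173, sR=32/73; mL=-14448/12629, mR=3072/12629; mL+mR=-11376/12629 → advance -1; mR−mL=240/173 → turn +1·90°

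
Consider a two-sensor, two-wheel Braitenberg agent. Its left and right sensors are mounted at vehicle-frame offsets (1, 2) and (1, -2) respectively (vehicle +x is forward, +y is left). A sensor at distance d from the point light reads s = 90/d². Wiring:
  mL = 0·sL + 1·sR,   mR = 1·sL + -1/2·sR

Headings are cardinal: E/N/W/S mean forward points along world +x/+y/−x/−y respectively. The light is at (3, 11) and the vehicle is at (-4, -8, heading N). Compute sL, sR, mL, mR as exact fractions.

left sensor world pos  = (-6, -7); dL² = 405
right sensor world pos = (-2, -7); dR² = 349
sL = 90/405 = 2/9
sR = 90/349 = 90/349
mL = 0·sL + 1·sR = 90/349
mR = 1·sL + -1/2·sR = 293/3141

2/9 90/349 90/349 293/3141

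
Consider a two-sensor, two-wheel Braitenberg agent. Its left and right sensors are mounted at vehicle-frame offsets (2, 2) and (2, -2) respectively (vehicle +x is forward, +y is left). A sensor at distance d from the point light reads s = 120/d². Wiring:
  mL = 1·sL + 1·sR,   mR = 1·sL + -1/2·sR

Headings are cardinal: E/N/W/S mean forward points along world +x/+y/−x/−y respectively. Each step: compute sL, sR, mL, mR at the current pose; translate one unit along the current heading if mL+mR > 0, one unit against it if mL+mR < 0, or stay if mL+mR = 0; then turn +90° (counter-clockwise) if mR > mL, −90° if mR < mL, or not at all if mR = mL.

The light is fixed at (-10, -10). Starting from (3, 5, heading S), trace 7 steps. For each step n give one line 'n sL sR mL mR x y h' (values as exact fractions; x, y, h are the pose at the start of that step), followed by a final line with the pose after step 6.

0 60/197 12/29 4104/5713 558/5713 3 5 S
1 24/53 120/377 15408/19981 5868/19981 3 4 W
2 30/89 30/113 6060/10057 2055/10057 2 4 N
3 24/97 24/73 4080/7081 588/7081 2 5 E
4 60/197 12/29 4104/5713 558/5713 3 5 S
5 24/53 120/377 15408/19981 5868/19981 3 4 W
6 30/89 30/113 6060/10057 2055/10057 2 4 N
final 2 5 E

n=0: pose=(3,5,S); sL=60/197, sR=12/29; mL=4104/5713, mR=558/5713; mL+mR=4662/5713 → advance +1; mR−mL=-18/29 → turn -1·90°
n=1: pose=(3,4,W); sL=24/53, sR=120/377; mL=15408/19981, mR=5868/19981; mL+mR=21276/19981 → advance +1; mR−mL=-180/377 → turn -1·90°
n=2: pose=(2,4,N); sL=30/89, sR=30/113; mL=6060/10057, mR=2055/10057; mL+mR=8115/10057 → advance +1; mR−mL=-45/113 → turn -1·90°
n=3: pose=(2,5,E); sL=24/97, sR=24/73; mL=4080/7081, mR=588/7081; mL+mR=4668/7081 → advance +1; mR−mL=-36/73 → turn -1·90°
n=4: pose=(3,5,S); sL=60/197, sR=12/29; mL=4104/5713, mR=558/5713; mL+mR=4662/5713 → advance +1; mR−mL=-18/29 → turn -1·90°
n=5: pose=(3,4,W); sL=24/53, sR=120/377; mL=15408/19981, mR=5868/19981; mL+mR=21276/19981 → advance +1; mR−mL=-180/377 → turn -1·90°
n=6: pose=(2,4,N); sL=30/89, sR=30/113; mL=6060/10057, mR=2055/10057; mL+mR=8115/10057 → advance +1; mR−mL=-45/113 → turn -1·90°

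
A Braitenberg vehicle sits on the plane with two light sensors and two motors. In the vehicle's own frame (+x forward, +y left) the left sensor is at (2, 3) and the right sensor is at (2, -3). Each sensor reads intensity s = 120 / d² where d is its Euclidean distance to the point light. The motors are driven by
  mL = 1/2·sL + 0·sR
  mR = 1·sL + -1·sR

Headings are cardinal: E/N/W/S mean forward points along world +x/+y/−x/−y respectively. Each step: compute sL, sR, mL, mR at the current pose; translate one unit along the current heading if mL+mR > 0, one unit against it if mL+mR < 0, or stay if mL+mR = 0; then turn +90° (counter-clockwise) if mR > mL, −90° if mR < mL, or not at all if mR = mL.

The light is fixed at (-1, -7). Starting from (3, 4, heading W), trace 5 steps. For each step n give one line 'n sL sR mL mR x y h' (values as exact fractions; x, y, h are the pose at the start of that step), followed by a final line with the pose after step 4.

n=0: pose=(3,4,W); sL=30/17, sR=3/5; mL=15/17, mR=99/85; mL+mR=174/85 → advance +1; mR−mL=24/85 → turn +1·90°
n=1: pose=(2,4,S); sL=40/39, sR=40/27; mL=20/39, mR=-160/351; mL+mR=20/351 → advance +1; mR−mL=-340/351 → turn -1·90°
n=2: pose=(2,3,W); sL=12/5, sR=12/17; mL=6/5, mR=144/85; mL+mR=246/85 → advance +1; mR−mL=42/85 → turn +1·90°
n=3: pose=(1,3,S); sL=120/89, sR=24/13; mL=60/89, mR=-576/1157; mL+mR=204/1157 → advance +1; mR−mL=-1356/1157 → turn -1·90°
n=4: pose=(1,2,W); sL=10/3, sR=5/6; mL=5/3, mR=5/2; mL+mR=25/6 → advance +1; mR−mL=5/6 → turn +1·90°

0 30/17 3/5 15/17 99/85 3 4 W
1 40/39 40/27 20/39 -160/351 2 4 S
2 12/5 12/17 6/5 144/85 2 3 W
3 120/89 24/13 60/89 -576/1157 1 3 S
4 10/3 5/6 5/3 5/2 1 2 W
final 0 2 S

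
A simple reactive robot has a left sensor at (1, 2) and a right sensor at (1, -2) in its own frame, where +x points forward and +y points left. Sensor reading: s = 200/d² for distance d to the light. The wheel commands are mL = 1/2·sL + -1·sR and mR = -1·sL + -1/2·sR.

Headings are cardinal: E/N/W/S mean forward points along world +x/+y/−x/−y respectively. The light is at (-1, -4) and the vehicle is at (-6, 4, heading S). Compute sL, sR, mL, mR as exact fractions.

left sensor world pos  = (-4, 3); dL² = 58
right sensor world pos = (-8, 3); dR² = 98
sL = 200/58 = 100/29
sR = 200/98 = 100/49
mL = 1/2·sL + -1·sR = -450/1421
mR = -1·sL + -1/2·sR = -6350/1421

100/29 100/49 -450/1421 -6350/1421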